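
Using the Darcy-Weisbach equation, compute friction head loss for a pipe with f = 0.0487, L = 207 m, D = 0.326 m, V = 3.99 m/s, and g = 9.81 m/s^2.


Darcy-Weisbach equation: h_f = f * (L/D) * V^2/(2g).
f * L/D = 0.0487 * 207/0.326 = 30.923.
V^2/(2g) = 3.99^2 / (2*9.81) = 15.9201 / 19.62 = 0.8114 m.
h_f = 30.923 * 0.8114 = 25.092 m.

25.092


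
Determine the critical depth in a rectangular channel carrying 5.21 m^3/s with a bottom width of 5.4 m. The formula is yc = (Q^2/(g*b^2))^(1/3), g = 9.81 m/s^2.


Using yc = (Q^2 / (g * b^2))^(1/3):
Q^2 = 5.21^2 = 27.14.
g * b^2 = 9.81 * 5.4^2 = 9.81 * 29.16 = 286.06.
Q^2 / (g*b^2) = 27.14 / 286.06 = 0.0949.
yc = 0.0949^(1/3) = 0.4561 m.

0.4561


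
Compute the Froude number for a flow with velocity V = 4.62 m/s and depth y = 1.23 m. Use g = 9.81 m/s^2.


The Froude number is defined as Fr = V / sqrt(g*y).
g*y = 9.81 * 1.23 = 12.0663.
sqrt(g*y) = sqrt(12.0663) = 3.4737.
Fr = 4.62 / 3.4737 = 1.33.

1.33


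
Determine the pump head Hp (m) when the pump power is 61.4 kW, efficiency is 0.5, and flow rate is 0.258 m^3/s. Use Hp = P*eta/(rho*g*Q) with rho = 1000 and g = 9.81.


Pump head formula: Hp = P * eta / (rho * g * Q).
Numerator: P * eta = 61.4 * 1000 * 0.5 = 30700.0 W.
Denominator: rho * g * Q = 1000 * 9.81 * 0.258 = 2530.98.
Hp = 30700.0 / 2530.98 = 12.13 m.

12.13


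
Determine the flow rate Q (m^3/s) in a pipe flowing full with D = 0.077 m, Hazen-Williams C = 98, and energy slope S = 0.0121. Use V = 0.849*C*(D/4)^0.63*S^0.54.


For a full circular pipe, R = D/4 = 0.077/4 = 0.0192 m.
V = 0.849 * 98 * 0.0192^0.63 * 0.0121^0.54
  = 0.849 * 98 * 0.083022 * 0.092194
  = 0.6368 m/s.
Pipe area A = pi*D^2/4 = pi*0.077^2/4 = 0.0047 m^2.
Q = A * V = 0.0047 * 0.6368 = 0.003 m^3/s.

0.003


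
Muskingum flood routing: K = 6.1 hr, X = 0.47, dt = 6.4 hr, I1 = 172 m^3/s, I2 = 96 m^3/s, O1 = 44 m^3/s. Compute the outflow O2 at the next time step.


Muskingum coefficients:
denom = 2*K*(1-X) + dt = 2*6.1*(1-0.47) + 6.4 = 12.866.
C0 = (dt - 2*K*X)/denom = (6.4 - 2*6.1*0.47)/12.866 = 0.0518.
C1 = (dt + 2*K*X)/denom = (6.4 + 2*6.1*0.47)/12.866 = 0.9431.
C2 = (2*K*(1-X) - dt)/denom = 0.0051.
O2 = C0*I2 + C1*I1 + C2*O1
   = 0.0518*96 + 0.9431*172 + 0.0051*44
   = 167.41 m^3/s.

167.41


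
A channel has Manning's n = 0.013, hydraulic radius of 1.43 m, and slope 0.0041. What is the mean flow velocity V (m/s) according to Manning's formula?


Manning's equation gives V = (1/n) * R^(2/3) * S^(1/2).
First, compute R^(2/3) = 1.43^(2/3) = 1.2693.
Next, S^(1/2) = 0.0041^(1/2) = 0.064031.
Then 1/n = 1/0.013 = 76.92.
V = 76.92 * 1.2693 * 0.064031 = 6.2518 m/s.

6.2518


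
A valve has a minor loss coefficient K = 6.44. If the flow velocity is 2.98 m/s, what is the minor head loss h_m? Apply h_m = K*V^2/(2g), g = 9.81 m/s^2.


Minor loss formula: h_m = K * V^2/(2g).
V^2 = 2.98^2 = 8.8804.
V^2/(2g) = 8.8804 / 19.62 = 0.4526 m.
h_m = 6.44 * 0.4526 = 2.9149 m.

2.9149


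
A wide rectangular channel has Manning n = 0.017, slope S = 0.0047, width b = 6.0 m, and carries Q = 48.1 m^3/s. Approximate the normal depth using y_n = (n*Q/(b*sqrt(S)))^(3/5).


We use the wide-channel approximation y_n = (n*Q/(b*sqrt(S)))^(3/5).
sqrt(S) = sqrt(0.0047) = 0.068557.
Numerator: n*Q = 0.017 * 48.1 = 0.8177.
Denominator: b*sqrt(S) = 6.0 * 0.068557 = 0.411342.
arg = 1.9879.
y_n = 1.9879^(3/5) = 1.5102 m.

1.5102


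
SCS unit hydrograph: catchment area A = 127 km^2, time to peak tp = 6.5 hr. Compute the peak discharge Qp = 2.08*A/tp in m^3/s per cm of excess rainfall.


SCS formula: Qp = 2.08 * A / tp.
Qp = 2.08 * 127 / 6.5
   = 264.16 / 6.5
   = 40.64 m^3/s per cm.

40.64


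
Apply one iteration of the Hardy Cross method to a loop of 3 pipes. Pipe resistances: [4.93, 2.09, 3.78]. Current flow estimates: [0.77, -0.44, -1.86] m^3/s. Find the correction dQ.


Numerator terms (r*Q*|Q|): 4.93*0.77*|0.77| = 2.923; 2.09*-0.44*|-0.44| = -0.4046; 3.78*-1.86*|-1.86| = -13.0773.
Sum of numerator = -10.5589.
Denominator terms (r*|Q|): 4.93*|0.77| = 3.7961; 2.09*|-0.44| = 0.9196; 3.78*|-1.86| = 7.0308.
2 * sum of denominator = 2 * 11.7465 = 23.493.
dQ = --10.5589 / 23.493 = 0.4494 m^3/s.

0.4494


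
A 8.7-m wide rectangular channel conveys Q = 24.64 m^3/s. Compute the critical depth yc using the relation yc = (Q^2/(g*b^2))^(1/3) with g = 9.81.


Using yc = (Q^2 / (g * b^2))^(1/3):
Q^2 = 24.64^2 = 607.13.
g * b^2 = 9.81 * 8.7^2 = 9.81 * 75.69 = 742.52.
Q^2 / (g*b^2) = 607.13 / 742.52 = 0.8177.
yc = 0.8177^(1/3) = 0.9351 m.

0.9351


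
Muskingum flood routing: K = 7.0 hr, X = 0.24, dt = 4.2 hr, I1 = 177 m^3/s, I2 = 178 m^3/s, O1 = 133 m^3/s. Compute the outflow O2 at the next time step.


Muskingum coefficients:
denom = 2*K*(1-X) + dt = 2*7.0*(1-0.24) + 4.2 = 14.84.
C0 = (dt - 2*K*X)/denom = (4.2 - 2*7.0*0.24)/14.84 = 0.0566.
C1 = (dt + 2*K*X)/denom = (4.2 + 2*7.0*0.24)/14.84 = 0.5094.
C2 = (2*K*(1-X) - dt)/denom = 0.434.
O2 = C0*I2 + C1*I1 + C2*O1
   = 0.0566*178 + 0.5094*177 + 0.434*133
   = 157.96 m^3/s.

157.96


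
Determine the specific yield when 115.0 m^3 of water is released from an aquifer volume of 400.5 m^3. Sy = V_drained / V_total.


Specific yield Sy = Volume drained / Total volume.
Sy = 115.0 / 400.5
   = 0.2871.

0.2871


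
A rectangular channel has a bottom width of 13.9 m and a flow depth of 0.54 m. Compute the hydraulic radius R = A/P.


For a rectangular section:
Flow area A = b * y = 13.9 * 0.54 = 7.51 m^2.
Wetted perimeter P = b + 2y = 13.9 + 2*0.54 = 14.98 m.
Hydraulic radius R = A/P = 7.51 / 14.98 = 0.5011 m.

0.5011


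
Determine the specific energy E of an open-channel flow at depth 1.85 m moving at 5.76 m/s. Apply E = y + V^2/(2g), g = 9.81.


Specific energy E = y + V^2/(2g).
Velocity head = V^2/(2g) = 5.76^2 / (2*9.81) = 33.1776 / 19.62 = 1.691 m.
E = 1.85 + 1.691 = 3.541 m.

3.541


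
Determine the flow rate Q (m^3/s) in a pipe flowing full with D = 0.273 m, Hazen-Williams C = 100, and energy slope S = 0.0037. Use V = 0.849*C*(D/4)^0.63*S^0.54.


For a full circular pipe, R = D/4 = 0.273/4 = 0.0683 m.
V = 0.849 * 100 * 0.0683^0.63 * 0.0037^0.54
  = 0.849 * 100 * 0.184283 * 0.048622
  = 0.7607 m/s.
Pipe area A = pi*D^2/4 = pi*0.273^2/4 = 0.0585 m^2.
Q = A * V = 0.0585 * 0.7607 = 0.0445 m^3/s.

0.0445


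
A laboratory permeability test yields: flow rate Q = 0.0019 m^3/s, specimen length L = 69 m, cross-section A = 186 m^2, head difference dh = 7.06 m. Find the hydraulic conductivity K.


From K = Q*L / (A*dh):
Numerator: Q*L = 0.0019 * 69 = 0.1311.
Denominator: A*dh = 186 * 7.06 = 1313.16.
K = 0.1311 / 1313.16 = 0.0001 m/s.

0.0001


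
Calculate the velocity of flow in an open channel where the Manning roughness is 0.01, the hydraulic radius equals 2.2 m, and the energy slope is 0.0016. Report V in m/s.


Manning's equation gives V = (1/n) * R^(2/3) * S^(1/2).
First, compute R^(2/3) = 2.2^(2/3) = 1.6915.
Next, S^(1/2) = 0.0016^(1/2) = 0.04.
Then 1/n = 1/0.01 = 100.0.
V = 100.0 * 1.6915 * 0.04 = 6.7662 m/s.

6.7662


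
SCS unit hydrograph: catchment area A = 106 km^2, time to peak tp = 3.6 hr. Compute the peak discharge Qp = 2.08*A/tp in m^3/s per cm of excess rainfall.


SCS formula: Qp = 2.08 * A / tp.
Qp = 2.08 * 106 / 3.6
   = 220.48 / 3.6
   = 61.24 m^3/s per cm.

61.24


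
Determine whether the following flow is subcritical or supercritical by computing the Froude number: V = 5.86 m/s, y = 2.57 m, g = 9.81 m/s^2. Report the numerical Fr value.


The Froude number is defined as Fr = V / sqrt(g*y).
g*y = 9.81 * 2.57 = 25.2117.
sqrt(g*y) = sqrt(25.2117) = 5.0211.
Fr = 5.86 / 5.0211 = 1.1671.
Since Fr > 1, the flow is supercritical.

1.1671


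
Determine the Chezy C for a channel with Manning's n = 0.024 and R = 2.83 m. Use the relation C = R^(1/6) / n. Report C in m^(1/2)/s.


The Chezy coefficient relates to Manning's n through C = R^(1/6) / n.
R^(1/6) = 2.83^(1/6) = 1.189317.
C = 1.189317 / 0.024 = 49.55 m^(1/2)/s.

49.55


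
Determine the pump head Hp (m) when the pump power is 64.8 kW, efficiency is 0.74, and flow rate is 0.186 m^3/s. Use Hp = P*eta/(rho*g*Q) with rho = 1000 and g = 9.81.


Pump head formula: Hp = P * eta / (rho * g * Q).
Numerator: P * eta = 64.8 * 1000 * 0.74 = 47952.0 W.
Denominator: rho * g * Q = 1000 * 9.81 * 0.186 = 1824.66.
Hp = 47952.0 / 1824.66 = 26.28 m.

26.28


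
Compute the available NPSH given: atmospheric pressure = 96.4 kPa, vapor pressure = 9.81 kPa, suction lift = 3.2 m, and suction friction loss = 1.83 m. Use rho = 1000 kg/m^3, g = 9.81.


NPSHa = p_atm/(rho*g) - z_s - hf_s - p_vap/(rho*g).
p_atm/(rho*g) = 96.4*1000 / (1000*9.81) = 9.827 m.
p_vap/(rho*g) = 9.81*1000 / (1000*9.81) = 1.0 m.
NPSHa = 9.827 - 3.2 - 1.83 - 1.0
      = 3.8 m.

3.8


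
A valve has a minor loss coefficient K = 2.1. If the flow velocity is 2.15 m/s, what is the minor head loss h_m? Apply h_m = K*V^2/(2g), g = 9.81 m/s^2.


Minor loss formula: h_m = K * V^2/(2g).
V^2 = 2.15^2 = 4.6225.
V^2/(2g) = 4.6225 / 19.62 = 0.2356 m.
h_m = 2.1 * 0.2356 = 0.4948 m.

0.4948


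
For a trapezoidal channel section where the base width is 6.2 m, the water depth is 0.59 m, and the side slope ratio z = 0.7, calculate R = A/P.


For a trapezoidal section with side slope z:
A = (b + z*y)*y = (6.2 + 0.7*0.59)*0.59 = 3.902 m^2.
P = b + 2*y*sqrt(1 + z^2) = 6.2 + 2*0.59*sqrt(1 + 0.7^2) = 7.64 m.
R = A/P = 3.902 / 7.64 = 0.5107 m.

0.5107


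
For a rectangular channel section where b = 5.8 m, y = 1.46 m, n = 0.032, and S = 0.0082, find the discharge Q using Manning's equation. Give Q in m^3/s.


For a rectangular channel, the cross-sectional area A = b * y = 5.8 * 1.46 = 8.47 m^2.
The wetted perimeter P = b + 2y = 5.8 + 2*1.46 = 8.72 m.
Hydraulic radius R = A/P = 8.47/8.72 = 0.9711 m.
Velocity V = (1/n)*R^(2/3)*S^(1/2) = (1/0.032)*0.9711^(2/3)*0.0082^(1/2) = 2.775 m/s.
Discharge Q = A * V = 8.47 * 2.775 = 23.499 m^3/s.

23.499


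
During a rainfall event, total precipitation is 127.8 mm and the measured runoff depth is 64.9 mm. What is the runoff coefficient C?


The runoff coefficient C = runoff depth / rainfall depth.
C = 64.9 / 127.8
  = 0.5078.

0.5078


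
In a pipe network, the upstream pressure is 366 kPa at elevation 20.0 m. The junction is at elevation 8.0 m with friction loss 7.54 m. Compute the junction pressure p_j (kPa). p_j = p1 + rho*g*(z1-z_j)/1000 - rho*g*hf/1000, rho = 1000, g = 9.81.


Junction pressure: p_j = p1 + rho*g*(z1 - z_j)/1000 - rho*g*hf/1000.
Elevation term = 1000*9.81*(20.0 - 8.0)/1000 = 117.72 kPa.
Friction term = 1000*9.81*7.54/1000 = 73.967 kPa.
p_j = 366 + 117.72 - 73.967 = 409.75 kPa.

409.75


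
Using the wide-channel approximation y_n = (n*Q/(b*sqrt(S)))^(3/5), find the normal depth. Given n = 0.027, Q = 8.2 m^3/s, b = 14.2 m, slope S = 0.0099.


We use the wide-channel approximation y_n = (n*Q/(b*sqrt(S)))^(3/5).
sqrt(S) = sqrt(0.0099) = 0.099499.
Numerator: n*Q = 0.027 * 8.2 = 0.2214.
Denominator: b*sqrt(S) = 14.2 * 0.099499 = 1.412886.
arg = 0.1567.
y_n = 0.1567^(3/5) = 0.3289 m.

0.3289


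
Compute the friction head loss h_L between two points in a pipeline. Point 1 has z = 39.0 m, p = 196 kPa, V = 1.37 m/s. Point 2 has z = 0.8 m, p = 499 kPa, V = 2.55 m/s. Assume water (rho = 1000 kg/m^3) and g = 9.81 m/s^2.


Total head at each section: H = z + p/(rho*g) + V^2/(2g).
H1 = 39.0 + 196*1000/(1000*9.81) + 1.37^2/(2*9.81)
   = 39.0 + 19.98 + 0.0957
   = 59.075 m.
H2 = 0.8 + 499*1000/(1000*9.81) + 2.55^2/(2*9.81)
   = 0.8 + 50.866 + 0.3314
   = 51.998 m.
h_L = H1 - H2 = 59.075 - 51.998 = 7.077 m.

7.077


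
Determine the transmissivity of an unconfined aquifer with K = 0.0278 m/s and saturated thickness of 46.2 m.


Transmissivity is defined as T = K * h.
T = 0.0278 * 46.2
  = 1.2844 m^2/s.

1.2844


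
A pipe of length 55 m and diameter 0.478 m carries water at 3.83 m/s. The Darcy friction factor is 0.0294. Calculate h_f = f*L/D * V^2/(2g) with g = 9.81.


Darcy-Weisbach equation: h_f = f * (L/D) * V^2/(2g).
f * L/D = 0.0294 * 55/0.478 = 3.3828.
V^2/(2g) = 3.83^2 / (2*9.81) = 14.6689 / 19.62 = 0.7477 m.
h_f = 3.3828 * 0.7477 = 2.529 m.

2.529


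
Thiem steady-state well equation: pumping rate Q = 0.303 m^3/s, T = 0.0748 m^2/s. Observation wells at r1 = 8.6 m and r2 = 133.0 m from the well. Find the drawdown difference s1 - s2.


Thiem equation: s1 - s2 = Q/(2*pi*T) * ln(r2/r1).
ln(r2/r1) = ln(133.0/8.6) = 2.7386.
Q/(2*pi*T) = 0.303 / (2*pi*0.0748) = 0.303 / 0.47 = 0.6447.
s1 - s2 = 0.6447 * 2.7386 = 1.7656 m.

1.7656


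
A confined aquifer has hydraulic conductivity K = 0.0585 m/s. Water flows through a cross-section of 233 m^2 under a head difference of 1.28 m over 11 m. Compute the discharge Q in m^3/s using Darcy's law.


Darcy's law: Q = K * A * i, where i = dh/L.
Hydraulic gradient i = 1.28 / 11 = 0.116364.
Q = 0.0585 * 233 * 0.116364
  = 1.5861 m^3/s.

1.5861


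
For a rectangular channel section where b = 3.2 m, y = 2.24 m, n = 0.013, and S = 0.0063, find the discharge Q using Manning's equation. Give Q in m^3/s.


For a rectangular channel, the cross-sectional area A = b * y = 3.2 * 2.24 = 7.17 m^2.
The wetted perimeter P = b + 2y = 3.2 + 2*2.24 = 7.68 m.
Hydraulic radius R = A/P = 7.17/7.68 = 0.9333 m.
Velocity V = (1/n)*R^(2/3)*S^(1/2) = (1/0.013)*0.9333^(2/3)*0.0063^(1/2) = 5.8311 m/s.
Discharge Q = A * V = 7.17 * 5.8311 = 41.797 m^3/s.

41.797


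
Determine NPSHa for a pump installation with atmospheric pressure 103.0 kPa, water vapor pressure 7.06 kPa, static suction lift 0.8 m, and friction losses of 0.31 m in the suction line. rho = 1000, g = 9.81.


NPSHa = p_atm/(rho*g) - z_s - hf_s - p_vap/(rho*g).
p_atm/(rho*g) = 103.0*1000 / (1000*9.81) = 10.499 m.
p_vap/(rho*g) = 7.06*1000 / (1000*9.81) = 0.72 m.
NPSHa = 10.499 - 0.8 - 0.31 - 0.72
      = 8.67 m.

8.67


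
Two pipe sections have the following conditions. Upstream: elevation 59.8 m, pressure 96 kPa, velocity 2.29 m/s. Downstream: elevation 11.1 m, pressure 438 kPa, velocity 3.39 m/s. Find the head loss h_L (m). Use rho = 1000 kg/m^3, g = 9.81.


Total head at each section: H = z + p/(rho*g) + V^2/(2g).
H1 = 59.8 + 96*1000/(1000*9.81) + 2.29^2/(2*9.81)
   = 59.8 + 9.786 + 0.2673
   = 69.853 m.
H2 = 11.1 + 438*1000/(1000*9.81) + 3.39^2/(2*9.81)
   = 11.1 + 44.648 + 0.5857
   = 56.334 m.
h_L = H1 - H2 = 69.853 - 56.334 = 13.519 m.

13.519


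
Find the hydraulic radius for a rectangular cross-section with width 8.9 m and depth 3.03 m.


For a rectangular section:
Flow area A = b * y = 8.9 * 3.03 = 26.97 m^2.
Wetted perimeter P = b + 2y = 8.9 + 2*3.03 = 14.96 m.
Hydraulic radius R = A/P = 26.97 / 14.96 = 1.8026 m.

1.8026


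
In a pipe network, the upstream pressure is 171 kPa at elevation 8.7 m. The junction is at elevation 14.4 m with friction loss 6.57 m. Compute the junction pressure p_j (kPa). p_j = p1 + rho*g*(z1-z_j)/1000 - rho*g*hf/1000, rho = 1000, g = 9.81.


Junction pressure: p_j = p1 + rho*g*(z1 - z_j)/1000 - rho*g*hf/1000.
Elevation term = 1000*9.81*(8.7 - 14.4)/1000 = -55.917 kPa.
Friction term = 1000*9.81*6.57/1000 = 64.452 kPa.
p_j = 171 + -55.917 - 64.452 = 50.63 kPa.

50.63


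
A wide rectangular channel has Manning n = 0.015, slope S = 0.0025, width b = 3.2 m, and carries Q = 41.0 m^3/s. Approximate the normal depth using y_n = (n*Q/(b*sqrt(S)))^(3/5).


We use the wide-channel approximation y_n = (n*Q/(b*sqrt(S)))^(3/5).
sqrt(S) = sqrt(0.0025) = 0.05.
Numerator: n*Q = 0.015 * 41.0 = 0.615.
Denominator: b*sqrt(S) = 3.2 * 0.05 = 0.16.
arg = 3.8437.
y_n = 3.8437^(3/5) = 2.2431 m.

2.2431


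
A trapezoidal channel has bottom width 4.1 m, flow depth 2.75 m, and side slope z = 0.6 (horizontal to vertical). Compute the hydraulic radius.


For a trapezoidal section with side slope z:
A = (b + z*y)*y = (4.1 + 0.6*2.75)*2.75 = 15.812 m^2.
P = b + 2*y*sqrt(1 + z^2) = 4.1 + 2*2.75*sqrt(1 + 0.6^2) = 10.514 m.
R = A/P = 15.812 / 10.514 = 1.5039 m.

1.5039


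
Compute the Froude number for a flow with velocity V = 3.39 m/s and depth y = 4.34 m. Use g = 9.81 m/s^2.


The Froude number is defined as Fr = V / sqrt(g*y).
g*y = 9.81 * 4.34 = 42.5754.
sqrt(g*y) = sqrt(42.5754) = 6.525.
Fr = 3.39 / 6.525 = 0.5195.

0.5195


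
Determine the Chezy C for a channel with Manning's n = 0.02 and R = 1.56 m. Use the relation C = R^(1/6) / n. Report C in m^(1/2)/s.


The Chezy coefficient relates to Manning's n through C = R^(1/6) / n.
R^(1/6) = 1.56^(1/6) = 1.07693.
C = 1.07693 / 0.02 = 53.85 m^(1/2)/s.

53.85


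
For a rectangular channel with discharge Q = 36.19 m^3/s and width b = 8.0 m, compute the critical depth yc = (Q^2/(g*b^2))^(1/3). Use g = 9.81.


Using yc = (Q^2 / (g * b^2))^(1/3):
Q^2 = 36.19^2 = 1309.72.
g * b^2 = 9.81 * 8.0^2 = 9.81 * 64.0 = 627.84.
Q^2 / (g*b^2) = 1309.72 / 627.84 = 2.0861.
yc = 2.0861^(1/3) = 1.2777 m.

1.2777


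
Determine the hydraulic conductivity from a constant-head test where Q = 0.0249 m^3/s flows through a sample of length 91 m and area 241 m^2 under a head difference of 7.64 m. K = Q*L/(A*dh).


From K = Q*L / (A*dh):
Numerator: Q*L = 0.0249 * 91 = 2.2659.
Denominator: A*dh = 241 * 7.64 = 1841.24.
K = 2.2659 / 1841.24 = 0.001231 m/s.

0.001231


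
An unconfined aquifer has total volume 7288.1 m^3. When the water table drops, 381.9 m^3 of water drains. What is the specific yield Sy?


Specific yield Sy = Volume drained / Total volume.
Sy = 381.9 / 7288.1
   = 0.0524.

0.0524


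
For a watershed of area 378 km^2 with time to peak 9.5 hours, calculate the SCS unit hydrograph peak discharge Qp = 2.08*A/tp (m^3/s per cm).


SCS formula: Qp = 2.08 * A / tp.
Qp = 2.08 * 378 / 9.5
   = 786.24 / 9.5
   = 82.76 m^3/s per cm.

82.76


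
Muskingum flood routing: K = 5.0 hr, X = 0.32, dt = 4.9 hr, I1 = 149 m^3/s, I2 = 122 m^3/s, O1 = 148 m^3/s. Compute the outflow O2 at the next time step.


Muskingum coefficients:
denom = 2*K*(1-X) + dt = 2*5.0*(1-0.32) + 4.9 = 11.7.
C0 = (dt - 2*K*X)/denom = (4.9 - 2*5.0*0.32)/11.7 = 0.1453.
C1 = (dt + 2*K*X)/denom = (4.9 + 2*5.0*0.32)/11.7 = 0.6923.
C2 = (2*K*(1-X) - dt)/denom = 0.1624.
O2 = C0*I2 + C1*I1 + C2*O1
   = 0.1453*122 + 0.6923*149 + 0.1624*148
   = 144.91 m^3/s.

144.91


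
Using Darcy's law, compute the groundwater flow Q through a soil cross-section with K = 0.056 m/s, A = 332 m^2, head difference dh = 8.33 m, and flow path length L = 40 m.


Darcy's law: Q = K * A * i, where i = dh/L.
Hydraulic gradient i = 8.33 / 40 = 0.20825.
Q = 0.056 * 332 * 0.20825
  = 3.8718 m^3/s.

3.8718


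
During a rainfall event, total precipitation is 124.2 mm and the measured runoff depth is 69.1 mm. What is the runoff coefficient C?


The runoff coefficient C = runoff depth / rainfall depth.
C = 69.1 / 124.2
  = 0.5564.

0.5564


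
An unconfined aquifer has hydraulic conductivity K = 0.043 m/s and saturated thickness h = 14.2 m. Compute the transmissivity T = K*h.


Transmissivity is defined as T = K * h.
T = 0.043 * 14.2
  = 0.6106 m^2/s.

0.6106


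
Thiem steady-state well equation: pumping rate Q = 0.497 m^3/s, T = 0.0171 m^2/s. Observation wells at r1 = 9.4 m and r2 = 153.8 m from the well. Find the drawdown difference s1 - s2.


Thiem equation: s1 - s2 = Q/(2*pi*T) * ln(r2/r1).
ln(r2/r1) = ln(153.8/9.4) = 2.7949.
Q/(2*pi*T) = 0.497 / (2*pi*0.0171) = 0.497 / 0.1074 = 4.6257.
s1 - s2 = 4.6257 * 2.7949 = 12.9287 m.

12.9287


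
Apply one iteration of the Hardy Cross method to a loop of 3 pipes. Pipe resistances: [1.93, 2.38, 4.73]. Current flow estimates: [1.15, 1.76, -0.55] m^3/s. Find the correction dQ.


Numerator terms (r*Q*|Q|): 1.93*1.15*|1.15| = 2.5524; 2.38*1.76*|1.76| = 7.3723; 4.73*-0.55*|-0.55| = -1.4308.
Sum of numerator = 8.4939.
Denominator terms (r*|Q|): 1.93*|1.15| = 2.2195; 2.38*|1.76| = 4.1888; 4.73*|-0.55| = 2.6015.
2 * sum of denominator = 2 * 9.0098 = 18.0196.
dQ = -8.4939 / 18.0196 = -0.4714 m^3/s.

-0.4714


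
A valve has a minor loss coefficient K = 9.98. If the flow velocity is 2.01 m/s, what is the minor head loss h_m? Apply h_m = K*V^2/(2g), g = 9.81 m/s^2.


Minor loss formula: h_m = K * V^2/(2g).
V^2 = 2.01^2 = 4.0401.
V^2/(2g) = 4.0401 / 19.62 = 0.2059 m.
h_m = 9.98 * 0.2059 = 2.0551 m.

2.0551


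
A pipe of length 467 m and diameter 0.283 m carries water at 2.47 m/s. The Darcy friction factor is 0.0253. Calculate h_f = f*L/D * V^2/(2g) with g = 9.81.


Darcy-Weisbach equation: h_f = f * (L/D) * V^2/(2g).
f * L/D = 0.0253 * 467/0.283 = 41.7495.
V^2/(2g) = 2.47^2 / (2*9.81) = 6.1009 / 19.62 = 0.311 m.
h_f = 41.7495 * 0.311 = 12.982 m.

12.982


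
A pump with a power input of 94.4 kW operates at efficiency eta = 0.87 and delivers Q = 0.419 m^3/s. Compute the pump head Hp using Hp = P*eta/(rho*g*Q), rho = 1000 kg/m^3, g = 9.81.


Pump head formula: Hp = P * eta / (rho * g * Q).
Numerator: P * eta = 94.4 * 1000 * 0.87 = 82128.0 W.
Denominator: rho * g * Q = 1000 * 9.81 * 0.419 = 4110.39.
Hp = 82128.0 / 4110.39 = 19.98 m.

19.98


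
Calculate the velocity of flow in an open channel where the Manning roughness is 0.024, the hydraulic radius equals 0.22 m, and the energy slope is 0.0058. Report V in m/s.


Manning's equation gives V = (1/n) * R^(2/3) * S^(1/2).
First, compute R^(2/3) = 0.22^(2/3) = 0.3644.
Next, S^(1/2) = 0.0058^(1/2) = 0.076158.
Then 1/n = 1/0.024 = 41.67.
V = 41.67 * 0.3644 * 0.076158 = 1.1564 m/s.

1.1564


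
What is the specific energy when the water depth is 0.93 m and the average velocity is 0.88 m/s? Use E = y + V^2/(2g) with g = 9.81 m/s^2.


Specific energy E = y + V^2/(2g).
Velocity head = V^2/(2g) = 0.88^2 / (2*9.81) = 0.7744 / 19.62 = 0.0395 m.
E = 0.93 + 0.0395 = 0.9695 m.

0.9695


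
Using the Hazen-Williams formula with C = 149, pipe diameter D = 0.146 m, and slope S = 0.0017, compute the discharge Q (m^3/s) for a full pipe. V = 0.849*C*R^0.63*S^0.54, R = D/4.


For a full circular pipe, R = D/4 = 0.146/4 = 0.0365 m.
V = 0.849 * 149 * 0.0365^0.63 * 0.0017^0.54
  = 0.849 * 149 * 0.124235 * 0.031948
  = 0.5021 m/s.
Pipe area A = pi*D^2/4 = pi*0.146^2/4 = 0.0167 m^2.
Q = A * V = 0.0167 * 0.5021 = 0.0084 m^3/s.

0.0084


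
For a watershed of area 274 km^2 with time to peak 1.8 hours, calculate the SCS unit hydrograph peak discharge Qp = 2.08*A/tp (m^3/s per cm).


SCS formula: Qp = 2.08 * A / tp.
Qp = 2.08 * 274 / 1.8
   = 569.92 / 1.8
   = 316.62 m^3/s per cm.

316.62


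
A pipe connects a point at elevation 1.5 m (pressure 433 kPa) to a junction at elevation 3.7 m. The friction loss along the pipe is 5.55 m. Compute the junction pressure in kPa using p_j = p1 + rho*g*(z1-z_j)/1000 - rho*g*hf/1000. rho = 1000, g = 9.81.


Junction pressure: p_j = p1 + rho*g*(z1 - z_j)/1000 - rho*g*hf/1000.
Elevation term = 1000*9.81*(1.5 - 3.7)/1000 = -21.582 kPa.
Friction term = 1000*9.81*5.55/1000 = 54.446 kPa.
p_j = 433 + -21.582 - 54.446 = 356.97 kPa.

356.97


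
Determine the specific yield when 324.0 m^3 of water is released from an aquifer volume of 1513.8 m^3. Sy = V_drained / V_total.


Specific yield Sy = Volume drained / Total volume.
Sy = 324.0 / 1513.8
   = 0.214.

0.214


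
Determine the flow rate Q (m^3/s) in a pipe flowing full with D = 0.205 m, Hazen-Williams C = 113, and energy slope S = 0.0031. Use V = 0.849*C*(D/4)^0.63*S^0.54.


For a full circular pipe, R = D/4 = 0.205/4 = 0.0512 m.
V = 0.849 * 113 * 0.0512^0.63 * 0.0031^0.54
  = 0.849 * 113 * 0.153853 * 0.044191
  = 0.6523 m/s.
Pipe area A = pi*D^2/4 = pi*0.205^2/4 = 0.033 m^2.
Q = A * V = 0.033 * 0.6523 = 0.0215 m^3/s.

0.0215


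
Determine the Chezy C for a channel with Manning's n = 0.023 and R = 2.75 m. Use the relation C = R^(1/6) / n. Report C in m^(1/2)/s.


The Chezy coefficient relates to Manning's n through C = R^(1/6) / n.
R^(1/6) = 2.75^(1/6) = 1.183647.
C = 1.183647 / 0.023 = 51.46 m^(1/2)/s.

51.46


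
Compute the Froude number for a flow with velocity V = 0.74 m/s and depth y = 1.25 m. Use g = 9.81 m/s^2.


The Froude number is defined as Fr = V / sqrt(g*y).
g*y = 9.81 * 1.25 = 12.2625.
sqrt(g*y) = sqrt(12.2625) = 3.5018.
Fr = 0.74 / 3.5018 = 0.2113.

0.2113


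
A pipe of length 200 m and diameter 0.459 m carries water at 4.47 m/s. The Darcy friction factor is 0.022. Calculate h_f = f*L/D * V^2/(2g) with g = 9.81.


Darcy-Weisbach equation: h_f = f * (L/D) * V^2/(2g).
f * L/D = 0.022 * 200/0.459 = 9.5861.
V^2/(2g) = 4.47^2 / (2*9.81) = 19.9809 / 19.62 = 1.0184 m.
h_f = 9.5861 * 1.0184 = 9.762 m.

9.762


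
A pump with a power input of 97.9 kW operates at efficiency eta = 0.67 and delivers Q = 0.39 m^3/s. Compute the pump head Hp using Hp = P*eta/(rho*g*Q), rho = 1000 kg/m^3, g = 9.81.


Pump head formula: Hp = P * eta / (rho * g * Q).
Numerator: P * eta = 97.9 * 1000 * 0.67 = 65593.0 W.
Denominator: rho * g * Q = 1000 * 9.81 * 0.39 = 3825.9.
Hp = 65593.0 / 3825.9 = 17.14 m.

17.14


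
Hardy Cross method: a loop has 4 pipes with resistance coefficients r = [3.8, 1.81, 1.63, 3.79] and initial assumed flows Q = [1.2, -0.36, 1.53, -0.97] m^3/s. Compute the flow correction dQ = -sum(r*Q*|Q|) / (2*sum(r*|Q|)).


Numerator terms (r*Q*|Q|): 3.8*1.2*|1.2| = 5.472; 1.81*-0.36*|-0.36| = -0.2346; 1.63*1.53*|1.53| = 3.8157; 3.79*-0.97*|-0.97| = -3.566.
Sum of numerator = 5.4871.
Denominator terms (r*|Q|): 3.8*|1.2| = 4.56; 1.81*|-0.36| = 0.6516; 1.63*|1.53| = 2.4939; 3.79*|-0.97| = 3.6763.
2 * sum of denominator = 2 * 11.3818 = 22.7636.
dQ = -5.4871 / 22.7636 = -0.241 m^3/s.

-0.241


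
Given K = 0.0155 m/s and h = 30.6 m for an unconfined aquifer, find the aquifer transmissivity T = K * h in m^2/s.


Transmissivity is defined as T = K * h.
T = 0.0155 * 30.6
  = 0.4743 m^2/s.

0.4743


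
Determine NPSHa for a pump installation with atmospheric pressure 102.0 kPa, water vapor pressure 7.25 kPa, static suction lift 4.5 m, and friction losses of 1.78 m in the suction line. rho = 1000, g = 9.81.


NPSHa = p_atm/(rho*g) - z_s - hf_s - p_vap/(rho*g).
p_atm/(rho*g) = 102.0*1000 / (1000*9.81) = 10.398 m.
p_vap/(rho*g) = 7.25*1000 / (1000*9.81) = 0.739 m.
NPSHa = 10.398 - 4.5 - 1.78 - 0.739
      = 3.38 m.

3.38


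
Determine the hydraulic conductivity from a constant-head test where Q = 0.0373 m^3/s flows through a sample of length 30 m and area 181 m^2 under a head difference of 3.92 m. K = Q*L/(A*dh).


From K = Q*L / (A*dh):
Numerator: Q*L = 0.0373 * 30 = 1.119.
Denominator: A*dh = 181 * 3.92 = 709.52.
K = 1.119 / 709.52 = 0.001577 m/s.

0.001577


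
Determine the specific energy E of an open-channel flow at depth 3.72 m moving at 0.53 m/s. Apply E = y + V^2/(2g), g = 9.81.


Specific energy E = y + V^2/(2g).
Velocity head = V^2/(2g) = 0.53^2 / (2*9.81) = 0.2809 / 19.62 = 0.0143 m.
E = 3.72 + 0.0143 = 3.7343 m.

3.7343


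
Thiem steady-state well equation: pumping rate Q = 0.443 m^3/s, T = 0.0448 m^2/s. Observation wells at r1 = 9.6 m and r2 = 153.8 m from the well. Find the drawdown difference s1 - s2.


Thiem equation: s1 - s2 = Q/(2*pi*T) * ln(r2/r1).
ln(r2/r1) = ln(153.8/9.6) = 2.7739.
Q/(2*pi*T) = 0.443 / (2*pi*0.0448) = 0.443 / 0.2815 = 1.5738.
s1 - s2 = 1.5738 * 2.7739 = 4.3655 m.

4.3655


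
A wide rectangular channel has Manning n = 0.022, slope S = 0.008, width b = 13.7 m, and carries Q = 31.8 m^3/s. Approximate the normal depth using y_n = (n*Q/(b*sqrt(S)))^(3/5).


We use the wide-channel approximation y_n = (n*Q/(b*sqrt(S)))^(3/5).
sqrt(S) = sqrt(0.008) = 0.089443.
Numerator: n*Q = 0.022 * 31.8 = 0.6996.
Denominator: b*sqrt(S) = 13.7 * 0.089443 = 1.225369.
arg = 0.5709.
y_n = 0.5709^(3/5) = 0.7144 m.

0.7144


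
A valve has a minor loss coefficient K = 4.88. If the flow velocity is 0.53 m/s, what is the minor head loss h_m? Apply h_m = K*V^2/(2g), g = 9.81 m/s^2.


Minor loss formula: h_m = K * V^2/(2g).
V^2 = 0.53^2 = 0.2809.
V^2/(2g) = 0.2809 / 19.62 = 0.0143 m.
h_m = 4.88 * 0.0143 = 0.0699 m.

0.0699


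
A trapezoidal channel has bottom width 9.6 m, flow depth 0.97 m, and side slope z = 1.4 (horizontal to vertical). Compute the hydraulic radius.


For a trapezoidal section with side slope z:
A = (b + z*y)*y = (9.6 + 1.4*0.97)*0.97 = 10.629 m^2.
P = b + 2*y*sqrt(1 + z^2) = 9.6 + 2*0.97*sqrt(1 + 1.4^2) = 12.938 m.
R = A/P = 10.629 / 12.938 = 0.8216 m.

0.8216


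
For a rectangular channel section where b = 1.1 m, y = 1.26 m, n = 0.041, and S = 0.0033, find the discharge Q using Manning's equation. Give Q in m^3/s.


For a rectangular channel, the cross-sectional area A = b * y = 1.1 * 1.26 = 1.39 m^2.
The wetted perimeter P = b + 2y = 1.1 + 2*1.26 = 3.62 m.
Hydraulic radius R = A/P = 1.39/3.62 = 0.3829 m.
Velocity V = (1/n)*R^(2/3)*S^(1/2) = (1/0.041)*0.3829^(2/3)*0.0033^(1/2) = 0.7388 m/s.
Discharge Q = A * V = 1.39 * 0.7388 = 1.024 m^3/s.

1.024


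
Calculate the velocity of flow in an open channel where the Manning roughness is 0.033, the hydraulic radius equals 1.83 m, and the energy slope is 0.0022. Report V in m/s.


Manning's equation gives V = (1/n) * R^(2/3) * S^(1/2).
First, compute R^(2/3) = 1.83^(2/3) = 1.4961.
Next, S^(1/2) = 0.0022^(1/2) = 0.046904.
Then 1/n = 1/0.033 = 30.3.
V = 30.3 * 1.4961 * 0.046904 = 2.1265 m/s.

2.1265


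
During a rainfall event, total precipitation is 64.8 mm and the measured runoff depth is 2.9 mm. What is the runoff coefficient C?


The runoff coefficient C = runoff depth / rainfall depth.
C = 2.9 / 64.8
  = 0.0448.

0.0448


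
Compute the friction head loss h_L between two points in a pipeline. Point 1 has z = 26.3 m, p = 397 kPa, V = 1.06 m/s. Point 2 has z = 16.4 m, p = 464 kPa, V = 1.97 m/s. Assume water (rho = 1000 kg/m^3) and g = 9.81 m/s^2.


Total head at each section: H = z + p/(rho*g) + V^2/(2g).
H1 = 26.3 + 397*1000/(1000*9.81) + 1.06^2/(2*9.81)
   = 26.3 + 40.469 + 0.0573
   = 66.826 m.
H2 = 16.4 + 464*1000/(1000*9.81) + 1.97^2/(2*9.81)
   = 16.4 + 47.299 + 0.1978
   = 63.896 m.
h_L = H1 - H2 = 66.826 - 63.896 = 2.93 m.

2.93


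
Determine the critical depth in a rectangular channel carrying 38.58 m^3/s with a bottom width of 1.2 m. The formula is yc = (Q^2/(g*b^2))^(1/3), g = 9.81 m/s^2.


Using yc = (Q^2 / (g * b^2))^(1/3):
Q^2 = 38.58^2 = 1488.42.
g * b^2 = 9.81 * 1.2^2 = 9.81 * 1.44 = 14.13.
Q^2 / (g*b^2) = 1488.42 / 14.13 = 105.3376.
yc = 105.3376^(1/3) = 4.7231 m.

4.7231


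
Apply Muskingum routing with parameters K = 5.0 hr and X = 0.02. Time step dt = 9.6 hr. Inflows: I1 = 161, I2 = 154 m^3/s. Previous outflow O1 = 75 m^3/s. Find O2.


Muskingum coefficients:
denom = 2*K*(1-X) + dt = 2*5.0*(1-0.02) + 9.6 = 19.4.
C0 = (dt - 2*K*X)/denom = (9.6 - 2*5.0*0.02)/19.4 = 0.4845.
C1 = (dt + 2*K*X)/denom = (9.6 + 2*5.0*0.02)/19.4 = 0.5052.
C2 = (2*K*(1-X) - dt)/denom = 0.0103.
O2 = C0*I2 + C1*I1 + C2*O1
   = 0.4845*154 + 0.5052*161 + 0.0103*75
   = 156.72 m^3/s.

156.72


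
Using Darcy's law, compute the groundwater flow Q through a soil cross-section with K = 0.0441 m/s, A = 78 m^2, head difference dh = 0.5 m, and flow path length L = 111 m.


Darcy's law: Q = K * A * i, where i = dh/L.
Hydraulic gradient i = 0.5 / 111 = 0.004505.
Q = 0.0441 * 78 * 0.004505
  = 0.0155 m^3/s.

0.0155


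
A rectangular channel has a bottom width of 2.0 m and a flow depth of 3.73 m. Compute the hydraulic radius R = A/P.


For a rectangular section:
Flow area A = b * y = 2.0 * 3.73 = 7.46 m^2.
Wetted perimeter P = b + 2y = 2.0 + 2*3.73 = 9.46 m.
Hydraulic radius R = A/P = 7.46 / 9.46 = 0.7886 m.

0.7886


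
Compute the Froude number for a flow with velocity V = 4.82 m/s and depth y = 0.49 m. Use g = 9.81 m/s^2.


The Froude number is defined as Fr = V / sqrt(g*y).
g*y = 9.81 * 0.49 = 4.8069.
sqrt(g*y) = sqrt(4.8069) = 2.1925.
Fr = 4.82 / 2.1925 = 2.1984.

2.1984


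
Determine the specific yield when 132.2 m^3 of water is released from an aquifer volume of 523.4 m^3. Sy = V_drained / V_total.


Specific yield Sy = Volume drained / Total volume.
Sy = 132.2 / 523.4
   = 0.2526.

0.2526


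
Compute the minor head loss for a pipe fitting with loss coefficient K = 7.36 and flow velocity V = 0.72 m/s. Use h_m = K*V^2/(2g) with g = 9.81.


Minor loss formula: h_m = K * V^2/(2g).
V^2 = 0.72^2 = 0.5184.
V^2/(2g) = 0.5184 / 19.62 = 0.0264 m.
h_m = 7.36 * 0.0264 = 0.1945 m.

0.1945


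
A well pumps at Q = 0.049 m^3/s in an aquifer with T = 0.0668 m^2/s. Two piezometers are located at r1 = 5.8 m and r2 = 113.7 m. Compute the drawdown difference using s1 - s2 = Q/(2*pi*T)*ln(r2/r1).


Thiem equation: s1 - s2 = Q/(2*pi*T) * ln(r2/r1).
ln(r2/r1) = ln(113.7/5.8) = 2.9757.
Q/(2*pi*T) = 0.049 / (2*pi*0.0668) = 0.049 / 0.4197 = 0.1167.
s1 - s2 = 0.1167 * 2.9757 = 0.3474 m.

0.3474


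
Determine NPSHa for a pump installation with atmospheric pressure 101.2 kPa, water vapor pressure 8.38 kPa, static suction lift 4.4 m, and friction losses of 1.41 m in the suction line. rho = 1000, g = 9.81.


NPSHa = p_atm/(rho*g) - z_s - hf_s - p_vap/(rho*g).
p_atm/(rho*g) = 101.2*1000 / (1000*9.81) = 10.316 m.
p_vap/(rho*g) = 8.38*1000 / (1000*9.81) = 0.854 m.
NPSHa = 10.316 - 4.4 - 1.41 - 0.854
      = 3.65 m.

3.65


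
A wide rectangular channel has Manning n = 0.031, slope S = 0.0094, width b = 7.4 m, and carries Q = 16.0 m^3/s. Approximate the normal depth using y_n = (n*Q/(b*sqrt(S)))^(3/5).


We use the wide-channel approximation y_n = (n*Q/(b*sqrt(S)))^(3/5).
sqrt(S) = sqrt(0.0094) = 0.096954.
Numerator: n*Q = 0.031 * 16.0 = 0.496.
Denominator: b*sqrt(S) = 7.4 * 0.096954 = 0.71746.
arg = 0.6913.
y_n = 0.6913^(3/5) = 0.8013 m.

0.8013


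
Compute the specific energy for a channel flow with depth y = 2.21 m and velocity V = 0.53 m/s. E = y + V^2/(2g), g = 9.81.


Specific energy E = y + V^2/(2g).
Velocity head = V^2/(2g) = 0.53^2 / (2*9.81) = 0.2809 / 19.62 = 0.0143 m.
E = 2.21 + 0.0143 = 2.2243 m.

2.2243


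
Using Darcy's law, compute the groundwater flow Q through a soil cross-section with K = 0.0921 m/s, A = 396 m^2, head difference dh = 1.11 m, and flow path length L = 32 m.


Darcy's law: Q = K * A * i, where i = dh/L.
Hydraulic gradient i = 1.11 / 32 = 0.034688.
Q = 0.0921 * 396 * 0.034688
  = 1.2651 m^3/s.

1.2651


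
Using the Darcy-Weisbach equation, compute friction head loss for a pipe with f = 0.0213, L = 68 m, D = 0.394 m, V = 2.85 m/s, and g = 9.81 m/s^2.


Darcy-Weisbach equation: h_f = f * (L/D) * V^2/(2g).
f * L/D = 0.0213 * 68/0.394 = 3.6761.
V^2/(2g) = 2.85^2 / (2*9.81) = 8.1225 / 19.62 = 0.414 m.
h_f = 3.6761 * 0.414 = 1.522 m.

1.522


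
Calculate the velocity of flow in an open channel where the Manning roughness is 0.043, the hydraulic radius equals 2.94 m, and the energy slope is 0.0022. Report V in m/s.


Manning's equation gives V = (1/n) * R^(2/3) * S^(1/2).
First, compute R^(2/3) = 2.94^(2/3) = 2.0523.
Next, S^(1/2) = 0.0022^(1/2) = 0.046904.
Then 1/n = 1/0.043 = 23.26.
V = 23.26 * 2.0523 * 0.046904 = 2.2386 m/s.

2.2386


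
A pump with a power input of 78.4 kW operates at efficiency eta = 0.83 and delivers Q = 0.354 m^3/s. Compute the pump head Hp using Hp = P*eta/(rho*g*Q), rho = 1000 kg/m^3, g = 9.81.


Pump head formula: Hp = P * eta / (rho * g * Q).
Numerator: P * eta = 78.4 * 1000 * 0.83 = 65072.0 W.
Denominator: rho * g * Q = 1000 * 9.81 * 0.354 = 3472.74.
Hp = 65072.0 / 3472.74 = 18.74 m.

18.74


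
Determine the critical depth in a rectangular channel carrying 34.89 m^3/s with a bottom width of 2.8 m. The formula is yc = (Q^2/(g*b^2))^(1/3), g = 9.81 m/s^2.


Using yc = (Q^2 / (g * b^2))^(1/3):
Q^2 = 34.89^2 = 1217.31.
g * b^2 = 9.81 * 2.8^2 = 9.81 * 7.84 = 76.91.
Q^2 / (g*b^2) = 1217.31 / 76.91 = 15.8277.
yc = 15.8277^(1/3) = 2.5108 m.

2.5108


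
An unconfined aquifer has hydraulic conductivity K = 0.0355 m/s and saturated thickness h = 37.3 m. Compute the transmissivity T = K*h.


Transmissivity is defined as T = K * h.
T = 0.0355 * 37.3
  = 1.3241 m^2/s.

1.3241


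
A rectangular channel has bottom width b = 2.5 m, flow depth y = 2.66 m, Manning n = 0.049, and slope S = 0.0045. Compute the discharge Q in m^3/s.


For a rectangular channel, the cross-sectional area A = b * y = 2.5 * 2.66 = 6.65 m^2.
The wetted perimeter P = b + 2y = 2.5 + 2*2.66 = 7.82 m.
Hydraulic radius R = A/P = 6.65/7.82 = 0.8504 m.
Velocity V = (1/n)*R^(2/3)*S^(1/2) = (1/0.049)*0.8504^(2/3)*0.0045^(1/2) = 1.2288 m/s.
Discharge Q = A * V = 6.65 * 1.2288 = 8.172 m^3/s.

8.172


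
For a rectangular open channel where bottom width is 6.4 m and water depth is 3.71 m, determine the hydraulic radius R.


For a rectangular section:
Flow area A = b * y = 6.4 * 3.71 = 23.74 m^2.
Wetted perimeter P = b + 2y = 6.4 + 2*3.71 = 13.82 m.
Hydraulic radius R = A/P = 23.74 / 13.82 = 1.7181 m.

1.7181


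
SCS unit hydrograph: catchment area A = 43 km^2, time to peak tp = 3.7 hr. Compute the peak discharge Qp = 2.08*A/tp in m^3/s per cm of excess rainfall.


SCS formula: Qp = 2.08 * A / tp.
Qp = 2.08 * 43 / 3.7
   = 89.44 / 3.7
   = 24.17 m^3/s per cm.

24.17


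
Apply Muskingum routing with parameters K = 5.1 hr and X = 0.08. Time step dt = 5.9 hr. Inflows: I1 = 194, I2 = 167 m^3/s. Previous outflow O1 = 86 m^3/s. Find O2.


Muskingum coefficients:
denom = 2*K*(1-X) + dt = 2*5.1*(1-0.08) + 5.9 = 15.284.
C0 = (dt - 2*K*X)/denom = (5.9 - 2*5.1*0.08)/15.284 = 0.3326.
C1 = (dt + 2*K*X)/denom = (5.9 + 2*5.1*0.08)/15.284 = 0.4394.
C2 = (2*K*(1-X) - dt)/denom = 0.228.
O2 = C0*I2 + C1*I1 + C2*O1
   = 0.3326*167 + 0.4394*194 + 0.228*86
   = 160.4 m^3/s.

160.4


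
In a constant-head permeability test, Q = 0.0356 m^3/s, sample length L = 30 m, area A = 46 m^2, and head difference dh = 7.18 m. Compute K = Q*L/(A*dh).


From K = Q*L / (A*dh):
Numerator: Q*L = 0.0356 * 30 = 1.068.
Denominator: A*dh = 46 * 7.18 = 330.28.
K = 1.068 / 330.28 = 0.003234 m/s.

0.003234


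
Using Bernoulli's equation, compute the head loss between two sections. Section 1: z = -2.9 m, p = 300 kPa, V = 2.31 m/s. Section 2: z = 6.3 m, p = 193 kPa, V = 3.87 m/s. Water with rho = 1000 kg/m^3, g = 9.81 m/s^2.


Total head at each section: H = z + p/(rho*g) + V^2/(2g).
H1 = -2.9 + 300*1000/(1000*9.81) + 2.31^2/(2*9.81)
   = -2.9 + 30.581 + 0.272
   = 27.953 m.
H2 = 6.3 + 193*1000/(1000*9.81) + 3.87^2/(2*9.81)
   = 6.3 + 19.674 + 0.7633
   = 26.737 m.
h_L = H1 - H2 = 27.953 - 26.737 = 1.216 m.

1.216


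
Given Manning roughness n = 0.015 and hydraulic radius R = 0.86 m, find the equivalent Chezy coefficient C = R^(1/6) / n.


The Chezy coefficient relates to Manning's n through C = R^(1/6) / n.
R^(1/6) = 0.86^(1/6) = 0.975176.
C = 0.975176 / 0.015 = 65.01 m^(1/2)/s.

65.01


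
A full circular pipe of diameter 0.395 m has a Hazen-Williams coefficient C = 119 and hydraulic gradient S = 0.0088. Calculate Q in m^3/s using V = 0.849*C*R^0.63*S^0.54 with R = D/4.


For a full circular pipe, R = D/4 = 0.395/4 = 0.0988 m.
V = 0.849 * 119 * 0.0988^0.63 * 0.0088^0.54
  = 0.849 * 119 * 0.232573 * 0.077628
  = 1.824 m/s.
Pipe area A = pi*D^2/4 = pi*0.395^2/4 = 0.1225 m^2.
Q = A * V = 0.1225 * 1.824 = 0.2235 m^3/s.

0.2235


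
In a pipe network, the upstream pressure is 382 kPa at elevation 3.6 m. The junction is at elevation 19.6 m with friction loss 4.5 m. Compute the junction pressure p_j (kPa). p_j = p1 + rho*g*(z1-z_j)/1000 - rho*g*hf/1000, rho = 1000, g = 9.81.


Junction pressure: p_j = p1 + rho*g*(z1 - z_j)/1000 - rho*g*hf/1000.
Elevation term = 1000*9.81*(3.6 - 19.6)/1000 = -156.96 kPa.
Friction term = 1000*9.81*4.5/1000 = 44.145 kPa.
p_j = 382 + -156.96 - 44.145 = 180.89 kPa.

180.89


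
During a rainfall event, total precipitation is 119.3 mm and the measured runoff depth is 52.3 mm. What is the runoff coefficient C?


The runoff coefficient C = runoff depth / rainfall depth.
C = 52.3 / 119.3
  = 0.4384.

0.4384


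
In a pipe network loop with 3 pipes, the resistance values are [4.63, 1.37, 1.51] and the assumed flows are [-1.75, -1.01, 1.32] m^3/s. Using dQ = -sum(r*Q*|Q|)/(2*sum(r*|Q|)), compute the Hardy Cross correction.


Numerator terms (r*Q*|Q|): 4.63*-1.75*|-1.75| = -14.1794; 1.37*-1.01*|-1.01| = -1.3975; 1.51*1.32*|1.32| = 2.631.
Sum of numerator = -12.9459.
Denominator terms (r*|Q|): 4.63*|-1.75| = 8.1025; 1.37*|-1.01| = 1.3837; 1.51*|1.32| = 1.9932.
2 * sum of denominator = 2 * 11.4794 = 22.9588.
dQ = --12.9459 / 22.9588 = 0.5639 m^3/s.

0.5639
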